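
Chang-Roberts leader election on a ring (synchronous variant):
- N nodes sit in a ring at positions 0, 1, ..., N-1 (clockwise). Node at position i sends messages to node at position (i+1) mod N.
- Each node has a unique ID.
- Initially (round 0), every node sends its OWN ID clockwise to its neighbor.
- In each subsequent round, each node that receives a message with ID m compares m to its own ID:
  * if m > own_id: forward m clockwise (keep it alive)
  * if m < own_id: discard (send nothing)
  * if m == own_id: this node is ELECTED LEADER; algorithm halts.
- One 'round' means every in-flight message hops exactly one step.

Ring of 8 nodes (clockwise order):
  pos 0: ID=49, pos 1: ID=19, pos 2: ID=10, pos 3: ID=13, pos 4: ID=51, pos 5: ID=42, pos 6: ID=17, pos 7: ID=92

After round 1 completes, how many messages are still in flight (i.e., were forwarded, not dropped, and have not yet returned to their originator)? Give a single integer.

Round 1: pos1(id19) recv 49: fwd; pos2(id10) recv 19: fwd; pos3(id13) recv 10: drop; pos4(id51) recv 13: drop; pos5(id42) recv 51: fwd; pos6(id17) recv 42: fwd; pos7(id92) recv 17: drop; pos0(id49) recv 92: fwd
After round 1: 5 messages still in flight

Answer: 5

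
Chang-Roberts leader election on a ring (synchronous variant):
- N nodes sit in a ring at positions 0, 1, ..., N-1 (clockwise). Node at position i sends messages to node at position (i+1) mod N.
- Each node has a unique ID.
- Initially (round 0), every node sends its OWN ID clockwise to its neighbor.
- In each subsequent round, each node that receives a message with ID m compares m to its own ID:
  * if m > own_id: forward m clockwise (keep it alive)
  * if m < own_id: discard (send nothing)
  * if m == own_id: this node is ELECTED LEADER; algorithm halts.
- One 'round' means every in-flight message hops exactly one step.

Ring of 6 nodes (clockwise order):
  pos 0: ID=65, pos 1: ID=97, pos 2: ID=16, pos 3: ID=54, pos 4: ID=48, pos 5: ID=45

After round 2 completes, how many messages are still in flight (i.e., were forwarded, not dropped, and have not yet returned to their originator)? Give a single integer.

Round 1: pos1(id97) recv 65: drop; pos2(id16) recv 97: fwd; pos3(id54) recv 16: drop; pos4(id48) recv 54: fwd; pos5(id45) recv 48: fwd; pos0(id65) recv 45: drop
Round 2: pos3(id54) recv 97: fwd; pos5(id45) recv 54: fwd; pos0(id65) recv 48: drop
After round 2: 2 messages still in flight

Answer: 2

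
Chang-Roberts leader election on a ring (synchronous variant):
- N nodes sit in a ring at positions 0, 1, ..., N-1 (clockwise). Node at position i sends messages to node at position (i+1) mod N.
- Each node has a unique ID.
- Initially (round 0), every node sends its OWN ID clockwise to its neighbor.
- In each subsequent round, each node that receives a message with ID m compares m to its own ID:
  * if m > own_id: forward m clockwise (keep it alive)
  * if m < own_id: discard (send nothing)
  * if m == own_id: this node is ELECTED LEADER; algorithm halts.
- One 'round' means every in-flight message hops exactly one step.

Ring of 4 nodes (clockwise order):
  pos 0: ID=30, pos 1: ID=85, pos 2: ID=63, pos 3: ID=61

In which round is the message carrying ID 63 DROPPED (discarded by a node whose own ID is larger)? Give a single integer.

Round 1: pos1(id85) recv 30: drop; pos2(id63) recv 85: fwd; pos3(id61) recv 63: fwd; pos0(id30) recv 61: fwd
Round 2: pos3(id61) recv 85: fwd; pos0(id30) recv 63: fwd; pos1(id85) recv 61: drop
Round 3: pos0(id30) recv 85: fwd; pos1(id85) recv 63: drop
Round 4: pos1(id85) recv 85: ELECTED
Message ID 63 originates at pos 2; dropped at pos 1 in round 3

Answer: 3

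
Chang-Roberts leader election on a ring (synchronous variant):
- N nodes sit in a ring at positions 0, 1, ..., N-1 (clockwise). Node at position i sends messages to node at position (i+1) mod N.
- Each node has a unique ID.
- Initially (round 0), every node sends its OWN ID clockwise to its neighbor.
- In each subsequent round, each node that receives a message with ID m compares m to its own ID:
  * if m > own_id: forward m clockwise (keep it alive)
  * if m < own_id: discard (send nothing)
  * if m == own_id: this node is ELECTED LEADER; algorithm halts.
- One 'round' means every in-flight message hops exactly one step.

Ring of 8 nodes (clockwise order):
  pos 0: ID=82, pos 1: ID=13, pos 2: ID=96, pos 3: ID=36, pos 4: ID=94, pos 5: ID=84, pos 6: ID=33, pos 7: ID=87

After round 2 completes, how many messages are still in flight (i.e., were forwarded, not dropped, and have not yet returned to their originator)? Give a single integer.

Round 1: pos1(id13) recv 82: fwd; pos2(id96) recv 13: drop; pos3(id36) recv 96: fwd; pos4(id94) recv 36: drop; pos5(id84) recv 94: fwd; pos6(id33) recv 84: fwd; pos7(id87) recv 33: drop; pos0(id82) recv 87: fwd
Round 2: pos2(id96) recv 82: drop; pos4(id94) recv 96: fwd; pos6(id33) recv 94: fwd; pos7(id87) recv 84: drop; pos1(id13) recv 87: fwd
After round 2: 3 messages still in flight

Answer: 3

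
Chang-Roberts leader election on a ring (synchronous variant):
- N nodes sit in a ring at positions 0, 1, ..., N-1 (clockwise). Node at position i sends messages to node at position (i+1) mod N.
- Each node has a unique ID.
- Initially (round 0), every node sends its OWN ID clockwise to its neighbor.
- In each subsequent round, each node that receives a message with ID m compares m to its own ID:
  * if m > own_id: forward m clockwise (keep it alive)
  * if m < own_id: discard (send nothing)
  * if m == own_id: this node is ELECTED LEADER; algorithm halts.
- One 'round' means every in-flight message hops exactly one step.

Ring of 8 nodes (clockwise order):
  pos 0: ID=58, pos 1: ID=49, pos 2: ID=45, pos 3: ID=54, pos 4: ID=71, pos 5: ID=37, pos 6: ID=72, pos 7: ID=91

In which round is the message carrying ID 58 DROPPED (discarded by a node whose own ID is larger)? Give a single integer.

Round 1: pos1(id49) recv 58: fwd; pos2(id45) recv 49: fwd; pos3(id54) recv 45: drop; pos4(id71) recv 54: drop; pos5(id37) recv 71: fwd; pos6(id72) recv 37: drop; pos7(id91) recv 72: drop; pos0(id58) recv 91: fwd
Round 2: pos2(id45) recv 58: fwd; pos3(id54) recv 49: drop; pos6(id72) recv 71: drop; pos1(id49) recv 91: fwd
Round 3: pos3(id54) recv 58: fwd; pos2(id45) recv 91: fwd
Round 4: pos4(id71) recv 58: drop; pos3(id54) recv 91: fwd
Round 5: pos4(id71) recv 91: fwd
Round 6: pos5(id37) recv 91: fwd
Round 7: pos6(id72) recv 91: fwd
Round 8: pos7(id91) recv 91: ELECTED
Message ID 58 originates at pos 0; dropped at pos 4 in round 4

Answer: 4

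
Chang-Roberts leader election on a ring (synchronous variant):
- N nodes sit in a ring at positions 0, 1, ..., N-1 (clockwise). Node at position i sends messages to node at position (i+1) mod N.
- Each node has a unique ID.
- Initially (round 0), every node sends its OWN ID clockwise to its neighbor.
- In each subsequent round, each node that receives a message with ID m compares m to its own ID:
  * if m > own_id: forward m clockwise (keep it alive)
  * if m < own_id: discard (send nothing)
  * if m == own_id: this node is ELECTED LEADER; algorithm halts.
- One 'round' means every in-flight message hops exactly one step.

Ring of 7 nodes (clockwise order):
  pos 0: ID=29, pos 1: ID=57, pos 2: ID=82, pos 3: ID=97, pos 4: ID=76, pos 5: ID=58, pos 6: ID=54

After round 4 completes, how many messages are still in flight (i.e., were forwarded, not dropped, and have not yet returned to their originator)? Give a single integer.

Round 1: pos1(id57) recv 29: drop; pos2(id82) recv 57: drop; pos3(id97) recv 82: drop; pos4(id76) recv 97: fwd; pos5(id58) recv 76: fwd; pos6(id54) recv 58: fwd; pos0(id29) recv 54: fwd
Round 2: pos5(id58) recv 97: fwd; pos6(id54) recv 76: fwd; pos0(id29) recv 58: fwd; pos1(id57) recv 54: drop
Round 3: pos6(id54) recv 97: fwd; pos0(id29) recv 76: fwd; pos1(id57) recv 58: fwd
Round 4: pos0(id29) recv 97: fwd; pos1(id57) recv 76: fwd; pos2(id82) recv 58: drop
After round 4: 2 messages still in flight

Answer: 2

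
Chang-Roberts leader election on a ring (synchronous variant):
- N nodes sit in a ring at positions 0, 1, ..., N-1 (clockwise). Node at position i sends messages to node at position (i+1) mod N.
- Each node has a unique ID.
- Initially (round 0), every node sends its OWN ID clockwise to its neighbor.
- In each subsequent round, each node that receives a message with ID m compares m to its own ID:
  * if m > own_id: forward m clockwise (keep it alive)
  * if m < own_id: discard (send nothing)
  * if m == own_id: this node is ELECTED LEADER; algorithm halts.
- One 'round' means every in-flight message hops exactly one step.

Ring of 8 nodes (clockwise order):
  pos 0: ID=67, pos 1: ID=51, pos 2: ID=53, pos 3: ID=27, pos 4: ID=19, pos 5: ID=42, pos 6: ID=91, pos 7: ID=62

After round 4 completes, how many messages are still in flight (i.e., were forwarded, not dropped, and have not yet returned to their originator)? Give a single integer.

Round 1: pos1(id51) recv 67: fwd; pos2(id53) recv 51: drop; pos3(id27) recv 53: fwd; pos4(id19) recv 27: fwd; pos5(id42) recv 19: drop; pos6(id91) recv 42: drop; pos7(id62) recv 91: fwd; pos0(id67) recv 62: drop
Round 2: pos2(id53) recv 67: fwd; pos4(id19) recv 53: fwd; pos5(id42) recv 27: drop; pos0(id67) recv 91: fwd
Round 3: pos3(id27) recv 67: fwd; pos5(id42) recv 53: fwd; pos1(id51) recv 91: fwd
Round 4: pos4(id19) recv 67: fwd; pos6(id91) recv 53: drop; pos2(id53) recv 91: fwd
After round 4: 2 messages still in flight

Answer: 2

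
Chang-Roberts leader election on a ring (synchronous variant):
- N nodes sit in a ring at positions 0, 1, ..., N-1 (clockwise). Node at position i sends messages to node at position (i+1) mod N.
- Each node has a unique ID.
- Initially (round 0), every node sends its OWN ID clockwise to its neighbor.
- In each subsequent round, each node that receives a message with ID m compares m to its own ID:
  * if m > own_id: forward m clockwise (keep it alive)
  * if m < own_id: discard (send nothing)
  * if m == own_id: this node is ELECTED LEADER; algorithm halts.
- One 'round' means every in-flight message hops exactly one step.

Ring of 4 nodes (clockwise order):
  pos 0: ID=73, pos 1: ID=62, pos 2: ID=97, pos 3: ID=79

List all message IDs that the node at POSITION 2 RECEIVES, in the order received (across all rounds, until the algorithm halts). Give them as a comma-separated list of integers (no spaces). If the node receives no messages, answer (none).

Round 1: pos1(id62) recv 73: fwd; pos2(id97) recv 62: drop; pos3(id79) recv 97: fwd; pos0(id73) recv 79: fwd
Round 2: pos2(id97) recv 73: drop; pos0(id73) recv 97: fwd; pos1(id62) recv 79: fwd
Round 3: pos1(id62) recv 97: fwd; pos2(id97) recv 79: drop
Round 4: pos2(id97) recv 97: ELECTED

Answer: 62,73,79,97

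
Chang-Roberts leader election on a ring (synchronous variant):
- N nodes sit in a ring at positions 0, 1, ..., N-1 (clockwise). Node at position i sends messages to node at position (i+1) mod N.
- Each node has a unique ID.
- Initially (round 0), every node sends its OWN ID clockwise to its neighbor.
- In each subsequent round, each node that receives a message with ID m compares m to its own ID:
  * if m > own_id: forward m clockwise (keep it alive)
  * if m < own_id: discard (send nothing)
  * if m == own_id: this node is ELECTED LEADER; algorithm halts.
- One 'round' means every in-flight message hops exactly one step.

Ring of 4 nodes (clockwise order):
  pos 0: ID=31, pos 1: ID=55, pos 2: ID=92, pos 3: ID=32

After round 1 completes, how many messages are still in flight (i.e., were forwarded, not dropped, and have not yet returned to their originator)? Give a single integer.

Answer: 2

Derivation:
Round 1: pos1(id55) recv 31: drop; pos2(id92) recv 55: drop; pos3(id32) recv 92: fwd; pos0(id31) recv 32: fwd
After round 1: 2 messages still in flight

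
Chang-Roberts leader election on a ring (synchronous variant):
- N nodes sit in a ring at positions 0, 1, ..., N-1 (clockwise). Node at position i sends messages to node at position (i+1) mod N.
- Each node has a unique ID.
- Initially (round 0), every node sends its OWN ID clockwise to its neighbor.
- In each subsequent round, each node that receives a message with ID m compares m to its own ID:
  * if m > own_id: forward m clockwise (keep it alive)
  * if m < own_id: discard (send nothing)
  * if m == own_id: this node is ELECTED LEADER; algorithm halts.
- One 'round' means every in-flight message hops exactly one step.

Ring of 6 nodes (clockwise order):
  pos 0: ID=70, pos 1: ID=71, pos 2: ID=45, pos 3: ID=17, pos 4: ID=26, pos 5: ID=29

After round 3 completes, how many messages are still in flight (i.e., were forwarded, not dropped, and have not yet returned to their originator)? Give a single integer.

Round 1: pos1(id71) recv 70: drop; pos2(id45) recv 71: fwd; pos3(id17) recv 45: fwd; pos4(id26) recv 17: drop; pos5(id29) recv 26: drop; pos0(id70) recv 29: drop
Round 2: pos3(id17) recv 71: fwd; pos4(id26) recv 45: fwd
Round 3: pos4(id26) recv 71: fwd; pos5(id29) recv 45: fwd
After round 3: 2 messages still in flight

Answer: 2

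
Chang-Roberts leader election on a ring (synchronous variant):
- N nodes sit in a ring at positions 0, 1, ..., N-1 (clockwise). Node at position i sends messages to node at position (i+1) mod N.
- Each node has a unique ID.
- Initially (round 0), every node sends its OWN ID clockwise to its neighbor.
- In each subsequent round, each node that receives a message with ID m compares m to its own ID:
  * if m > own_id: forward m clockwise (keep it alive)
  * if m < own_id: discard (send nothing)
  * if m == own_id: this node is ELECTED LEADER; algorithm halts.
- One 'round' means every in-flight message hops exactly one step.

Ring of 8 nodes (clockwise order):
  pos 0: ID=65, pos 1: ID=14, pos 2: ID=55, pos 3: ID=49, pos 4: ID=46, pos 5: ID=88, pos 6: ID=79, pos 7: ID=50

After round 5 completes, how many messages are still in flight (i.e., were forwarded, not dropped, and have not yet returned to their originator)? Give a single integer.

Answer: 2

Derivation:
Round 1: pos1(id14) recv 65: fwd; pos2(id55) recv 14: drop; pos3(id49) recv 55: fwd; pos4(id46) recv 49: fwd; pos5(id88) recv 46: drop; pos6(id79) recv 88: fwd; pos7(id50) recv 79: fwd; pos0(id65) recv 50: drop
Round 2: pos2(id55) recv 65: fwd; pos4(id46) recv 55: fwd; pos5(id88) recv 49: drop; pos7(id50) recv 88: fwd; pos0(id65) recv 79: fwd
Round 3: pos3(id49) recv 65: fwd; pos5(id88) recv 55: drop; pos0(id65) recv 88: fwd; pos1(id14) recv 79: fwd
Round 4: pos4(id46) recv 65: fwd; pos1(id14) recv 88: fwd; pos2(id55) recv 79: fwd
Round 5: pos5(id88) recv 65: drop; pos2(id55) recv 88: fwd; pos3(id49) recv 79: fwd
After round 5: 2 messages still in flight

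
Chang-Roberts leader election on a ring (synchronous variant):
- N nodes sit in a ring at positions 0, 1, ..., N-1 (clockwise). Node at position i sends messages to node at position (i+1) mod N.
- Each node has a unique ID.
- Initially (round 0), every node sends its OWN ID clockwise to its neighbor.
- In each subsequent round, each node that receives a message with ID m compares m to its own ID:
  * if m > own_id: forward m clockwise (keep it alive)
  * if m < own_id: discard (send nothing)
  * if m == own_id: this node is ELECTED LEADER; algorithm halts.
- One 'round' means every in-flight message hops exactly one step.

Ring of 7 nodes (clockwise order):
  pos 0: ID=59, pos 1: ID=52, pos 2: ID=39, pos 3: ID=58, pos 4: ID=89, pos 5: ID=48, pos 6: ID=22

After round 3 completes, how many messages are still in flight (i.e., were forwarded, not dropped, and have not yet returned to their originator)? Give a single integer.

Answer: 2

Derivation:
Round 1: pos1(id52) recv 59: fwd; pos2(id39) recv 52: fwd; pos3(id58) recv 39: drop; pos4(id89) recv 58: drop; pos5(id48) recv 89: fwd; pos6(id22) recv 48: fwd; pos0(id59) recv 22: drop
Round 2: pos2(id39) recv 59: fwd; pos3(id58) recv 52: drop; pos6(id22) recv 89: fwd; pos0(id59) recv 48: drop
Round 3: pos3(id58) recv 59: fwd; pos0(id59) recv 89: fwd
After round 3: 2 messages still in flight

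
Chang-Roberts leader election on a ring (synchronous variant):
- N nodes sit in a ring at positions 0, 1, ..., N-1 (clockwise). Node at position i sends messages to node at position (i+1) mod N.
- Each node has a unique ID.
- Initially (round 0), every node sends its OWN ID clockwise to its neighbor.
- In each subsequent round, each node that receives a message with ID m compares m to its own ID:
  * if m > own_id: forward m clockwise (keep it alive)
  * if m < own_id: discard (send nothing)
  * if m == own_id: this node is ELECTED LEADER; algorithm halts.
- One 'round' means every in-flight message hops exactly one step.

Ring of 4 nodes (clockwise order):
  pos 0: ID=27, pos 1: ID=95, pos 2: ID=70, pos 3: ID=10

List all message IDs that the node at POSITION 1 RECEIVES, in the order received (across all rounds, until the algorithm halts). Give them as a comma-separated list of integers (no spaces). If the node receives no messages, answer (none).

Round 1: pos1(id95) recv 27: drop; pos2(id70) recv 95: fwd; pos3(id10) recv 70: fwd; pos0(id27) recv 10: drop
Round 2: pos3(id10) recv 95: fwd; pos0(id27) recv 70: fwd
Round 3: pos0(id27) recv 95: fwd; pos1(id95) recv 70: drop
Round 4: pos1(id95) recv 95: ELECTED

Answer: 27,70,95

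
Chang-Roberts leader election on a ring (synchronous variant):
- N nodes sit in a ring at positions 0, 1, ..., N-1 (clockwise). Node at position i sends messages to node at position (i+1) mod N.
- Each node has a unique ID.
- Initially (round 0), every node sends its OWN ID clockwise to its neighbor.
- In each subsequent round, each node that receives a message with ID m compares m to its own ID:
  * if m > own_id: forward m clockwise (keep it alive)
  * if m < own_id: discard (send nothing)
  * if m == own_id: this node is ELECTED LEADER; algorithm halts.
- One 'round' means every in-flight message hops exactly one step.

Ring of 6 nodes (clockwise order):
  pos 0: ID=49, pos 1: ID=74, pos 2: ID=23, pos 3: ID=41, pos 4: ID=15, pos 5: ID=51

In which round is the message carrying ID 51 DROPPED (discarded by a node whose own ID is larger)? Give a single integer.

Answer: 2

Derivation:
Round 1: pos1(id74) recv 49: drop; pos2(id23) recv 74: fwd; pos3(id41) recv 23: drop; pos4(id15) recv 41: fwd; pos5(id51) recv 15: drop; pos0(id49) recv 51: fwd
Round 2: pos3(id41) recv 74: fwd; pos5(id51) recv 41: drop; pos1(id74) recv 51: drop
Round 3: pos4(id15) recv 74: fwd
Round 4: pos5(id51) recv 74: fwd
Round 5: pos0(id49) recv 74: fwd
Round 6: pos1(id74) recv 74: ELECTED
Message ID 51 originates at pos 5; dropped at pos 1 in round 2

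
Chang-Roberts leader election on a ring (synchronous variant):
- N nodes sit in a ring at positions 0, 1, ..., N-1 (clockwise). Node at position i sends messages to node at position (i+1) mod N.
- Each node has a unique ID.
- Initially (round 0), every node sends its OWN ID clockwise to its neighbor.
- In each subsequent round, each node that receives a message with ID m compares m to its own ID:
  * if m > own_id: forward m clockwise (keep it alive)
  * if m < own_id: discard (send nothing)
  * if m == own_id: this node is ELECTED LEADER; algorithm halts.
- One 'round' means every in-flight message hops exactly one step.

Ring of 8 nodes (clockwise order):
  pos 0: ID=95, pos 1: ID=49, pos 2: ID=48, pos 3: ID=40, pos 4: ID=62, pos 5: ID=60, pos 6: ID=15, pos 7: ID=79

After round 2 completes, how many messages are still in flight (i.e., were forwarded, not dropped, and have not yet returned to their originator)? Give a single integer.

Answer: 3

Derivation:
Round 1: pos1(id49) recv 95: fwd; pos2(id48) recv 49: fwd; pos3(id40) recv 48: fwd; pos4(id62) recv 40: drop; pos5(id60) recv 62: fwd; pos6(id15) recv 60: fwd; pos7(id79) recv 15: drop; pos0(id95) recv 79: drop
Round 2: pos2(id48) recv 95: fwd; pos3(id40) recv 49: fwd; pos4(id62) recv 48: drop; pos6(id15) recv 62: fwd; pos7(id79) recv 60: drop
After round 2: 3 messages still in flight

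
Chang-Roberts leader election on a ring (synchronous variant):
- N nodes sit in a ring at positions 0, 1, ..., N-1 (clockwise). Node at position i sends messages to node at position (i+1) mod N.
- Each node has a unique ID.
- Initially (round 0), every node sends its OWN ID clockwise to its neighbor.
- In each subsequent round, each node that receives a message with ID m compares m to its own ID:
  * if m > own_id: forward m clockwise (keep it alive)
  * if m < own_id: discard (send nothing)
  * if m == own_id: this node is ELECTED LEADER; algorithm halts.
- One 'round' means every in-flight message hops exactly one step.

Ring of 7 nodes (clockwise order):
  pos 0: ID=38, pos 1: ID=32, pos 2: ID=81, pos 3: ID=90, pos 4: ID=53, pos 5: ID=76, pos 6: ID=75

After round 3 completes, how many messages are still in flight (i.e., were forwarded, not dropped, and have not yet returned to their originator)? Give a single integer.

Answer: 2

Derivation:
Round 1: pos1(id32) recv 38: fwd; pos2(id81) recv 32: drop; pos3(id90) recv 81: drop; pos4(id53) recv 90: fwd; pos5(id76) recv 53: drop; pos6(id75) recv 76: fwd; pos0(id38) recv 75: fwd
Round 2: pos2(id81) recv 38: drop; pos5(id76) recv 90: fwd; pos0(id38) recv 76: fwd; pos1(id32) recv 75: fwd
Round 3: pos6(id75) recv 90: fwd; pos1(id32) recv 76: fwd; pos2(id81) recv 75: drop
After round 3: 2 messages still in flight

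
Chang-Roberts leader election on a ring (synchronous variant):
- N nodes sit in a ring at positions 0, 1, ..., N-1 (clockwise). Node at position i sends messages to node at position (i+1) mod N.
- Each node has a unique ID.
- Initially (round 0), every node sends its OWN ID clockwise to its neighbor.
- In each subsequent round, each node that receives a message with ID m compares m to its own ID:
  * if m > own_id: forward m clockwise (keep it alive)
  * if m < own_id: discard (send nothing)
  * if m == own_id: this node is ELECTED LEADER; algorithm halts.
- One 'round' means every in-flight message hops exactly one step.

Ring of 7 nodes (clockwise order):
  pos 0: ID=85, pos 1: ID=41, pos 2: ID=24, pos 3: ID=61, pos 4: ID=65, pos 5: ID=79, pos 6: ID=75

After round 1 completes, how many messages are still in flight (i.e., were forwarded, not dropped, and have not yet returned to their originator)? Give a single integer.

Round 1: pos1(id41) recv 85: fwd; pos2(id24) recv 41: fwd; pos3(id61) recv 24: drop; pos4(id65) recv 61: drop; pos5(id79) recv 65: drop; pos6(id75) recv 79: fwd; pos0(id85) recv 75: drop
After round 1: 3 messages still in flight

Answer: 3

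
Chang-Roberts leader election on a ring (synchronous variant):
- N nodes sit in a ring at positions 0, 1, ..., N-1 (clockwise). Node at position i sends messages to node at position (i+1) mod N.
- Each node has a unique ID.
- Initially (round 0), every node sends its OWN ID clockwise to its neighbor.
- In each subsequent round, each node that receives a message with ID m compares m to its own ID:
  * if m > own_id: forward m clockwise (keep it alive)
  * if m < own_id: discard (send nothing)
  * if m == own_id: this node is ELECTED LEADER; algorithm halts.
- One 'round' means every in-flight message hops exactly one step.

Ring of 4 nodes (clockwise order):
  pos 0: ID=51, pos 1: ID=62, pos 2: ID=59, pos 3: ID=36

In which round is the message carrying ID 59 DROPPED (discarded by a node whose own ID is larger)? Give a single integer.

Answer: 3

Derivation:
Round 1: pos1(id62) recv 51: drop; pos2(id59) recv 62: fwd; pos3(id36) recv 59: fwd; pos0(id51) recv 36: drop
Round 2: pos3(id36) recv 62: fwd; pos0(id51) recv 59: fwd
Round 3: pos0(id51) recv 62: fwd; pos1(id62) recv 59: drop
Round 4: pos1(id62) recv 62: ELECTED
Message ID 59 originates at pos 2; dropped at pos 1 in round 3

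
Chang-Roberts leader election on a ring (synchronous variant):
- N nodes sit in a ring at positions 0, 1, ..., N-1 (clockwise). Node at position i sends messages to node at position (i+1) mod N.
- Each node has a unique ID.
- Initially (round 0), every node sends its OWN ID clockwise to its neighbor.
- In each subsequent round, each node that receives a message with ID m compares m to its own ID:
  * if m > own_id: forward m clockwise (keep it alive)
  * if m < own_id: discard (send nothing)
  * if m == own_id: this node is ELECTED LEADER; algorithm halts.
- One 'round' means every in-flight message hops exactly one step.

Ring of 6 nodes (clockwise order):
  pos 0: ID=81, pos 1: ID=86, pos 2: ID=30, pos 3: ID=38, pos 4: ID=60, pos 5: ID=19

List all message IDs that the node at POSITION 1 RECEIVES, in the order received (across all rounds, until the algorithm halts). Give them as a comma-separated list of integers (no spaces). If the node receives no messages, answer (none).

Answer: 81,86

Derivation:
Round 1: pos1(id86) recv 81: drop; pos2(id30) recv 86: fwd; pos3(id38) recv 30: drop; pos4(id60) recv 38: drop; pos5(id19) recv 60: fwd; pos0(id81) recv 19: drop
Round 2: pos3(id38) recv 86: fwd; pos0(id81) recv 60: drop
Round 3: pos4(id60) recv 86: fwd
Round 4: pos5(id19) recv 86: fwd
Round 5: pos0(id81) recv 86: fwd
Round 6: pos1(id86) recv 86: ELECTED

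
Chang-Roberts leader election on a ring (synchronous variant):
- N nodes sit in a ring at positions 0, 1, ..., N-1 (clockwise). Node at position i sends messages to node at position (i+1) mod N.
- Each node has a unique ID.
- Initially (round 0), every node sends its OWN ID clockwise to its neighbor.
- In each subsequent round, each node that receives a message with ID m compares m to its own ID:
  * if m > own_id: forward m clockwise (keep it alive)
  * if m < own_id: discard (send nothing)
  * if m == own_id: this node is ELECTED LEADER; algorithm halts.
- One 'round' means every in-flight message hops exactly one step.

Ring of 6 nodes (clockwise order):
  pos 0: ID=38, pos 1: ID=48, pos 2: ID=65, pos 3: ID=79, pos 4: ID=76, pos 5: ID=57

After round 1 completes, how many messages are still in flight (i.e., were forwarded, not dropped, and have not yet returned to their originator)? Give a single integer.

Answer: 3

Derivation:
Round 1: pos1(id48) recv 38: drop; pos2(id65) recv 48: drop; pos3(id79) recv 65: drop; pos4(id76) recv 79: fwd; pos5(id57) recv 76: fwd; pos0(id38) recv 57: fwd
After round 1: 3 messages still in flight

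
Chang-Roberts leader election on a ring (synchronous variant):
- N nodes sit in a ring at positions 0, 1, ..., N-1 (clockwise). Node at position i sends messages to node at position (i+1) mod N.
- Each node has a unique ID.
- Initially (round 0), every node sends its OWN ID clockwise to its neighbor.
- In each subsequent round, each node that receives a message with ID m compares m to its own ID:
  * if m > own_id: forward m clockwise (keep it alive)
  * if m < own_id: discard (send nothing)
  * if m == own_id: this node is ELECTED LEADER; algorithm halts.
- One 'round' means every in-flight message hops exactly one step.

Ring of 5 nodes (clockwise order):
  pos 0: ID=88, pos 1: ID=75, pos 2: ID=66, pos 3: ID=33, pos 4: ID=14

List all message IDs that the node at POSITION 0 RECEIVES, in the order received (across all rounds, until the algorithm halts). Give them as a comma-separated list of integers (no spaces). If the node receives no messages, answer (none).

Round 1: pos1(id75) recv 88: fwd; pos2(id66) recv 75: fwd; pos3(id33) recv 66: fwd; pos4(id14) recv 33: fwd; pos0(id88) recv 14: drop
Round 2: pos2(id66) recv 88: fwd; pos3(id33) recv 75: fwd; pos4(id14) recv 66: fwd; pos0(id88) recv 33: drop
Round 3: pos3(id33) recv 88: fwd; pos4(id14) recv 75: fwd; pos0(id88) recv 66: drop
Round 4: pos4(id14) recv 88: fwd; pos0(id88) recv 75: drop
Round 5: pos0(id88) recv 88: ELECTED

Answer: 14,33,66,75,88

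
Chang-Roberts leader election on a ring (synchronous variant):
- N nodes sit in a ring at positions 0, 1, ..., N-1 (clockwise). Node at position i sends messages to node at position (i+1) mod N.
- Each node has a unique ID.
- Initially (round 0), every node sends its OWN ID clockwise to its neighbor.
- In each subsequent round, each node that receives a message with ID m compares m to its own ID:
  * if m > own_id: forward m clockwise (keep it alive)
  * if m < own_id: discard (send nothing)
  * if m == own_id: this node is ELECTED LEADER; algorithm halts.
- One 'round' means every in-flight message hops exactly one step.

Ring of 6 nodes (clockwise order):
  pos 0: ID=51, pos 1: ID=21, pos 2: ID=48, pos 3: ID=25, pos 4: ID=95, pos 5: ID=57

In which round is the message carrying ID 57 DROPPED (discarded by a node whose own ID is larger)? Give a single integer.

Round 1: pos1(id21) recv 51: fwd; pos2(id48) recv 21: drop; pos3(id25) recv 48: fwd; pos4(id95) recv 25: drop; pos5(id57) recv 95: fwd; pos0(id51) recv 57: fwd
Round 2: pos2(id48) recv 51: fwd; pos4(id95) recv 48: drop; pos0(id51) recv 95: fwd; pos1(id21) recv 57: fwd
Round 3: pos3(id25) recv 51: fwd; pos1(id21) recv 95: fwd; pos2(id48) recv 57: fwd
Round 4: pos4(id95) recv 51: drop; pos2(id48) recv 95: fwd; pos3(id25) recv 57: fwd
Round 5: pos3(id25) recv 95: fwd; pos4(id95) recv 57: drop
Round 6: pos4(id95) recv 95: ELECTED
Message ID 57 originates at pos 5; dropped at pos 4 in round 5

Answer: 5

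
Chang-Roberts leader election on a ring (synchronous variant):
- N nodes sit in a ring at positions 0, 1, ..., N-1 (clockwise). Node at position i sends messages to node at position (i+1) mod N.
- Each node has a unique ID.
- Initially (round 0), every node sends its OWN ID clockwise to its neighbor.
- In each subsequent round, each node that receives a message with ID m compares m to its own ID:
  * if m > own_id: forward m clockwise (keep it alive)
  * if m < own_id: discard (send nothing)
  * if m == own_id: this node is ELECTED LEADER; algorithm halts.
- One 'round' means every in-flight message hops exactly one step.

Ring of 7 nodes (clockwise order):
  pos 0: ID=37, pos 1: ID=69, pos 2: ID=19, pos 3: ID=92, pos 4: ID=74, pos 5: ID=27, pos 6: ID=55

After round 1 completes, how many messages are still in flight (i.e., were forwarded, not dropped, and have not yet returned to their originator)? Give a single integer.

Round 1: pos1(id69) recv 37: drop; pos2(id19) recv 69: fwd; pos3(id92) recv 19: drop; pos4(id74) recv 92: fwd; pos5(id27) recv 74: fwd; pos6(id55) recv 27: drop; pos0(id37) recv 55: fwd
After round 1: 4 messages still in flight

Answer: 4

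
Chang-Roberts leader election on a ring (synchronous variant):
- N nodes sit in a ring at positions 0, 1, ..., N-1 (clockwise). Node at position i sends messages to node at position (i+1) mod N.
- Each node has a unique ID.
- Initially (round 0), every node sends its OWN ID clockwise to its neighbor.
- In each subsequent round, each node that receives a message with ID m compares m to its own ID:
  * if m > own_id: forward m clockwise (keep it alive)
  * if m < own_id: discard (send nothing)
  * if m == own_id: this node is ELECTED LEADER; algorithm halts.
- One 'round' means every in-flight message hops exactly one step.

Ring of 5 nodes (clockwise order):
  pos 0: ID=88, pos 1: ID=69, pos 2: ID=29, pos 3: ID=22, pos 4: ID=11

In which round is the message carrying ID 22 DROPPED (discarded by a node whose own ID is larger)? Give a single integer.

Round 1: pos1(id69) recv 88: fwd; pos2(id29) recv 69: fwd; pos3(id22) recv 29: fwd; pos4(id11) recv 22: fwd; pos0(id88) recv 11: drop
Round 2: pos2(id29) recv 88: fwd; pos3(id22) recv 69: fwd; pos4(id11) recv 29: fwd; pos0(id88) recv 22: drop
Round 3: pos3(id22) recv 88: fwd; pos4(id11) recv 69: fwd; pos0(id88) recv 29: drop
Round 4: pos4(id11) recv 88: fwd; pos0(id88) recv 69: drop
Round 5: pos0(id88) recv 88: ELECTED
Message ID 22 originates at pos 3; dropped at pos 0 in round 2

Answer: 2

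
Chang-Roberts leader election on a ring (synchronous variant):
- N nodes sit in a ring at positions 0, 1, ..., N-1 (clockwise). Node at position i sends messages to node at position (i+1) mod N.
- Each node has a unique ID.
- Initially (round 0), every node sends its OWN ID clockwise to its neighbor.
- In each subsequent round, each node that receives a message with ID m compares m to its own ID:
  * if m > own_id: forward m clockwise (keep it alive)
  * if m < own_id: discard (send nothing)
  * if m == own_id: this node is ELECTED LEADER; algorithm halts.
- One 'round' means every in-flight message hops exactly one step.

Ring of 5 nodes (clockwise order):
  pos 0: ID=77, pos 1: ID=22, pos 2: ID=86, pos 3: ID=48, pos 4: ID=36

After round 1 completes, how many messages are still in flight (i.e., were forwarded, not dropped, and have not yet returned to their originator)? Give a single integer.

Round 1: pos1(id22) recv 77: fwd; pos2(id86) recv 22: drop; pos3(id48) recv 86: fwd; pos4(id36) recv 48: fwd; pos0(id77) recv 36: drop
After round 1: 3 messages still in flight

Answer: 3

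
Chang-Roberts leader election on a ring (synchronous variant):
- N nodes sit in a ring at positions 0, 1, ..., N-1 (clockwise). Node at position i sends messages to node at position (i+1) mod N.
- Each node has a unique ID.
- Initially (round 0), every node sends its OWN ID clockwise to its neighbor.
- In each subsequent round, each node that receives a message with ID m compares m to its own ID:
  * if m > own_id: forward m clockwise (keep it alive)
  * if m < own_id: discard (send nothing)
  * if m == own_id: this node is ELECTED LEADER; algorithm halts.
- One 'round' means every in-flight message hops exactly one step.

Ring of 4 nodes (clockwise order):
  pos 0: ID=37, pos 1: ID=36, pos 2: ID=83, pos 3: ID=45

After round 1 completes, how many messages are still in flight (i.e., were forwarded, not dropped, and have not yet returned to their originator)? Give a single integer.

Round 1: pos1(id36) recv 37: fwd; pos2(id83) recv 36: drop; pos3(id45) recv 83: fwd; pos0(id37) recv 45: fwd
After round 1: 3 messages still in flight

Answer: 3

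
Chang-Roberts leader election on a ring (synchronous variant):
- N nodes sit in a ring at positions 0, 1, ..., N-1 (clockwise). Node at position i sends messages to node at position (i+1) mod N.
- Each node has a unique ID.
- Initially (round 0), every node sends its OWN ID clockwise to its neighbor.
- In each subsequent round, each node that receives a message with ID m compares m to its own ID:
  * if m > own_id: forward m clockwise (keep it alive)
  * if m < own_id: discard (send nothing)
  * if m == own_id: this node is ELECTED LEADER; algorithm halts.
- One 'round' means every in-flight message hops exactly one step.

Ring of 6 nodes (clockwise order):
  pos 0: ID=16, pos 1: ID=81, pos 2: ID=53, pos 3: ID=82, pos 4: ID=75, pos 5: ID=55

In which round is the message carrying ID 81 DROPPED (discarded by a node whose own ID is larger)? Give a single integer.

Round 1: pos1(id81) recv 16: drop; pos2(id53) recv 81: fwd; pos3(id82) recv 53: drop; pos4(id75) recv 82: fwd; pos5(id55) recv 75: fwd; pos0(id16) recv 55: fwd
Round 2: pos3(id82) recv 81: drop; pos5(id55) recv 82: fwd; pos0(id16) recv 75: fwd; pos1(id81) recv 55: drop
Round 3: pos0(id16) recv 82: fwd; pos1(id81) recv 75: drop
Round 4: pos1(id81) recv 82: fwd
Round 5: pos2(id53) recv 82: fwd
Round 6: pos3(id82) recv 82: ELECTED
Message ID 81 originates at pos 1; dropped at pos 3 in round 2

Answer: 2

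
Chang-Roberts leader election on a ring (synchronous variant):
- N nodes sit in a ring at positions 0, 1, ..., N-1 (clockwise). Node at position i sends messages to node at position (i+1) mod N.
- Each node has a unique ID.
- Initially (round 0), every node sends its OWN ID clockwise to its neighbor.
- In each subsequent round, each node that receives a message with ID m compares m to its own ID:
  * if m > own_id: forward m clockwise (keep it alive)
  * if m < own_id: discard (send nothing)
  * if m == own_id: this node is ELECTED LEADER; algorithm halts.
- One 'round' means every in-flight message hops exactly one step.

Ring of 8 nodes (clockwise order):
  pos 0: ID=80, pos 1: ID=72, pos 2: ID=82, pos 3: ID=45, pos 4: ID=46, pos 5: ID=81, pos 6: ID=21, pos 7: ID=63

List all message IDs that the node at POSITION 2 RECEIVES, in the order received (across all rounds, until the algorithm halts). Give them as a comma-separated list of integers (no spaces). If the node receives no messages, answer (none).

Answer: 72,80,81,82

Derivation:
Round 1: pos1(id72) recv 80: fwd; pos2(id82) recv 72: drop; pos3(id45) recv 82: fwd; pos4(id46) recv 45: drop; pos5(id81) recv 46: drop; pos6(id21) recv 81: fwd; pos7(id63) recv 21: drop; pos0(id80) recv 63: drop
Round 2: pos2(id82) recv 80: drop; pos4(id46) recv 82: fwd; pos7(id63) recv 81: fwd
Round 3: pos5(id81) recv 82: fwd; pos0(id80) recv 81: fwd
Round 4: pos6(id21) recv 82: fwd; pos1(id72) recv 81: fwd
Round 5: pos7(id63) recv 82: fwd; pos2(id82) recv 81: drop
Round 6: pos0(id80) recv 82: fwd
Round 7: pos1(id72) recv 82: fwd
Round 8: pos2(id82) recv 82: ELECTED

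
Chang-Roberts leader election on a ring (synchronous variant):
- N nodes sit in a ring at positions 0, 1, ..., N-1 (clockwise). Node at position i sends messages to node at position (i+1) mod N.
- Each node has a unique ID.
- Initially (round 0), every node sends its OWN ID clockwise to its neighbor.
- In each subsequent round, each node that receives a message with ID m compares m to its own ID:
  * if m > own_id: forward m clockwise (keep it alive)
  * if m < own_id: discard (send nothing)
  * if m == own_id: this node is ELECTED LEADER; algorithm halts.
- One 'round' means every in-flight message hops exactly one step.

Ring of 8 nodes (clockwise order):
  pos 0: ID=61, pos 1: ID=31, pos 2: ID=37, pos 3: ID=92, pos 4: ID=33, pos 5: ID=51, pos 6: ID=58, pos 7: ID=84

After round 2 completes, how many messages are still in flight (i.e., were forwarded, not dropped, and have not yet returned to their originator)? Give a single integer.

Round 1: pos1(id31) recv 61: fwd; pos2(id37) recv 31: drop; pos3(id92) recv 37: drop; pos4(id33) recv 92: fwd; pos5(id51) recv 33: drop; pos6(id58) recv 51: drop; pos7(id84) recv 58: drop; pos0(id61) recv 84: fwd
Round 2: pos2(id37) recv 61: fwd; pos5(id51) recv 92: fwd; pos1(id31) recv 84: fwd
After round 2: 3 messages still in flight

Answer: 3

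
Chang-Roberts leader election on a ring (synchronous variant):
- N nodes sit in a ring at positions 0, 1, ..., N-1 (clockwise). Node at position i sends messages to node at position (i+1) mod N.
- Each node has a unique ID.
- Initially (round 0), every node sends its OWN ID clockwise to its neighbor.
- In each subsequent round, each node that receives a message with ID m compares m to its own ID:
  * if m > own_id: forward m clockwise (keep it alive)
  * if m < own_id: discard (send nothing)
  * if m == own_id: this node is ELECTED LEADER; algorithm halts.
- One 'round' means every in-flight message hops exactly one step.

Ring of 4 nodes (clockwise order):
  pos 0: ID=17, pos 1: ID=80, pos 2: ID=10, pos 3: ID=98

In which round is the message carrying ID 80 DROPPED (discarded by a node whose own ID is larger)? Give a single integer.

Round 1: pos1(id80) recv 17: drop; pos2(id10) recv 80: fwd; pos3(id98) recv 10: drop; pos0(id17) recv 98: fwd
Round 2: pos3(id98) recv 80: drop; pos1(id80) recv 98: fwd
Round 3: pos2(id10) recv 98: fwd
Round 4: pos3(id98) recv 98: ELECTED
Message ID 80 originates at pos 1; dropped at pos 3 in round 2

Answer: 2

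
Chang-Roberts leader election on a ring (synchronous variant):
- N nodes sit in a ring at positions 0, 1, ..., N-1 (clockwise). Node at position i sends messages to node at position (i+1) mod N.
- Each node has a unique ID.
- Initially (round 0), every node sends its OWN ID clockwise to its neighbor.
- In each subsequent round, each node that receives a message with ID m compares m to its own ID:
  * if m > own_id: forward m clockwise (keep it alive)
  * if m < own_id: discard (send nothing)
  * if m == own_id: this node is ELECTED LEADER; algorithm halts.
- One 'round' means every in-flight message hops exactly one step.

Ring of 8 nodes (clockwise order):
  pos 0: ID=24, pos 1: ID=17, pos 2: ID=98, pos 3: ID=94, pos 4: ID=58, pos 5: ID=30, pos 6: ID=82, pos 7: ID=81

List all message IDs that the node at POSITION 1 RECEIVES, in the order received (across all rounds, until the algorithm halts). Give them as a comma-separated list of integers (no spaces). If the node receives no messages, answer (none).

Answer: 24,81,82,94,98

Derivation:
Round 1: pos1(id17) recv 24: fwd; pos2(id98) recv 17: drop; pos3(id94) recv 98: fwd; pos4(id58) recv 94: fwd; pos5(id30) recv 58: fwd; pos6(id82) recv 30: drop; pos7(id81) recv 82: fwd; pos0(id24) recv 81: fwd
Round 2: pos2(id98) recv 24: drop; pos4(id58) recv 98: fwd; pos5(id30) recv 94: fwd; pos6(id82) recv 58: drop; pos0(id24) recv 82: fwd; pos1(id17) recv 81: fwd
Round 3: pos5(id30) recv 98: fwd; pos6(id82) recv 94: fwd; pos1(id17) recv 82: fwd; pos2(id98) recv 81: drop
Round 4: pos6(id82) recv 98: fwd; pos7(id81) recv 94: fwd; pos2(id98) recv 82: drop
Round 5: pos7(id81) recv 98: fwd; pos0(id24) recv 94: fwd
Round 6: pos0(id24) recv 98: fwd; pos1(id17) recv 94: fwd
Round 7: pos1(id17) recv 98: fwd; pos2(id98) recv 94: drop
Round 8: pos2(id98) recv 98: ELECTED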